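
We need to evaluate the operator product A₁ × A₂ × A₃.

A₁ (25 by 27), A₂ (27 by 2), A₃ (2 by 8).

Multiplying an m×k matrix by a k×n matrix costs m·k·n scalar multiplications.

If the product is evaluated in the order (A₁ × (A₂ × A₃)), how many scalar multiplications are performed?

(A₂ × A₃): 27×2 by 2×8 → 27×8, cost 27·2·8 = 432
(A₁ × (A₂ × A₃)): 25×27 by 27×8 → 25×8, cost 25·27·8 = 5400; cumulative 5832
Total: 5832 scalar multiplications.

5832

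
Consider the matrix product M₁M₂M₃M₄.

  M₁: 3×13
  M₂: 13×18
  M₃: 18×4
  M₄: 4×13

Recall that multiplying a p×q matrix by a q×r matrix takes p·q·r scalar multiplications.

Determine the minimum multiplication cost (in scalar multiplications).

Adjacent pairs: M₁M₂ = 3·13·18 = 702; M₂M₃ = 13·18·4 = 936; M₃M₄ = 18·4·13 = 936.
Length 3: M₁..M₃: k=1: 0+936+3·13·4=1092; k=2: 702+0+3·18·4=918 → min 918 | M₂..M₄: k=2: 0+936+13·18·13=3978; k=3: 936+0+13·4·13=1612 → min 1612.
Length 4: M₁..M₄: k=1: 0+1612+3·13·13=2119; k=2: 702+936+3·18·13=2340; k=3: 918+0+3·4·13=1074 → min 1074.
Optimal order: (((M₁M₂)M₃)M₄) with cost 1074.

1074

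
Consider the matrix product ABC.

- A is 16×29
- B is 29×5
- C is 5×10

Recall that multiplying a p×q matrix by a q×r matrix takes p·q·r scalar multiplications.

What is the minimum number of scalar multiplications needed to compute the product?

Order (A(BC)): (BC): 29×5 by 5×10 → 29×10, cost 29·5·10 = 1450; (A(BC)): 16×29 by 29×10 → 16×10, cost 16·29·10 = 4640; cumulative 6090. Total 6090.
Order ((AB)C): (AB): 16×29 by 29×5 → 16×5, cost 16·29·5 = 2320; ((AB)C): 16×5 by 5×10 → 16×10, cost 16·5·10 = 800; cumulative 3120. Total 3120.
Minimum: 3120.

3120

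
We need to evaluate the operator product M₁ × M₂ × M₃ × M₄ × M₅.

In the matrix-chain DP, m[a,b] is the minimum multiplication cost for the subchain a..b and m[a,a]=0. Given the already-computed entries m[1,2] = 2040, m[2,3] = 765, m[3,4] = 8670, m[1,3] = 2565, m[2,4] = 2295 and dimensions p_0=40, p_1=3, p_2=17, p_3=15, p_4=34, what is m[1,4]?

6375

m[1,4] = min over k∈[1,3] of m[1,k]+m[k+1,4]+p_{0}·p_k·p_{4}.
k=1: 0 + 2295 + 40·3·34 = 6375; k=2: 2040 + 8670 + 40·17·34 = 33830; k=3: 2565 + 0 + 40·15·34 = 22965.
Minimum: 6375 at k=1.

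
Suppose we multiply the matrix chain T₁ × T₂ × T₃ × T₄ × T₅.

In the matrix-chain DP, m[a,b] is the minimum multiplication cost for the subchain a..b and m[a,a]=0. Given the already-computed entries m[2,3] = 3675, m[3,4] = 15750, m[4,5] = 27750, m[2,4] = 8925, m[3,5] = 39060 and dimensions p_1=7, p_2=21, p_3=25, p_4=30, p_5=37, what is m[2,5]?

m[2,5] = min over k∈[2,4] of m[2,k]+m[k+1,5]+p_{1}·p_k·p_{5}.
k=2: 0 + 39060 + 7·21·37 = 44499; k=3: 3675 + 27750 + 7·25·37 = 37900; k=4: 8925 + 0 + 7·30·37 = 16695.
Minimum: 16695 at k=4.

16695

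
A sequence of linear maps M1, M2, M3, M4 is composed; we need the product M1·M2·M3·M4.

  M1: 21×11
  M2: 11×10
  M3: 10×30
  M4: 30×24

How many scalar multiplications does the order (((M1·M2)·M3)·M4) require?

(M1·M2): 21×11 by 11×10 → 21×10, cost 21·11·10 = 2310
((M1·M2)·M3): 21×10 by 10×30 → 21×30, cost 21·10·30 = 6300; cumulative 8610
(((M1·M2)·M3)·M4): 21×30 by 30×24 → 21×24, cost 21·30·24 = 15120; cumulative 23730
Total: 23730 scalar multiplications.

23730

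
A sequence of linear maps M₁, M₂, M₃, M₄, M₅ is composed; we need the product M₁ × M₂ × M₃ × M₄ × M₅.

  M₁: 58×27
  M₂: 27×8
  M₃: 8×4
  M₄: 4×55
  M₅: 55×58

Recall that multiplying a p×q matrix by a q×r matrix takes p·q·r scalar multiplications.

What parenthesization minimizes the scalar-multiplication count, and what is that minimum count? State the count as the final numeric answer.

33344

Adjacent pairs: M₁M₂ = 58·27·8 = 12528; M₂M₃ = 27·8·4 = 864; M₃M₄ = 8·4·55 = 1760; M₄M₅ = 4·55·58 = 12760.
Length 3: M₁..M₃: k=1: 0+864+58·27·4=7128; k=2: 12528+0+58·8·4=14384 → min 7128 | M₂..M₄: k=2: 0+1760+27·8·55=13640; k=3: 864+0+27·4·55=6804 → min 6804 | M₃..M₅: k=3: 0+12760+8·4·58=14616; k=4: 1760+0+8·55·58=27280 → min 14616.
Length 4: M₁..M₄: k=1: 0+6804+58·27·55=92934; k=2: 12528+1760+58·8·55=39808; k=3: 7128+0+58·4·55=19888 → min 19888 | M₂..M₅: k=2: 0+14616+27·8·58=27144; k=3: 864+12760+27·4·58=19888; k=4: 6804+0+27·55·58=92934 → min 19888.
Length 5: M₁..M₅: k=1: 0+19888+58·27·58=110716; k=2: 12528+14616+58·8·58=54056; k=3: 7128+12760+58·4·58=33344; k=4: 19888+0+58·55·58=204908 → min 33344.
Optimal parenthesization: ((M₁ × (M₂ × M₃)) × (M₄ × M₅)) with cost 33344.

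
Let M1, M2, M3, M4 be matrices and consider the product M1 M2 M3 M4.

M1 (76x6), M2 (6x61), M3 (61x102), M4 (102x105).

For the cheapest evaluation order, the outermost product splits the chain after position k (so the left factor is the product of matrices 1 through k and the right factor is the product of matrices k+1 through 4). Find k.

Adjacent pairs: M1M2 = 76·6·61 = 27816; M2M3 = 6·61·102 = 37332; M3M4 = 61·102·105 = 653310.
Length 3: M1..M3: k=1: 0+37332+76·6·102=83844; k=2: 27816+0+76·61·102=500688 → min 83844 | M2..M4: k=2: 0+653310+6·61·105=691740; k=3: 37332+0+6·102·105=101592 → min 101592.
Top-level splits: k=1: (M1..M1)·(M2..M4) → 0+101592+76·6·105 = 149472; k=2: (M1..M2)·(M3..M4) → 27816+653310+76·61·105 = 1167906; k=3: (M1..M3)·(M4..M4) → 83844+0+76·102·105 = 897804.
Best split is after M1, i.e. k = 1.

1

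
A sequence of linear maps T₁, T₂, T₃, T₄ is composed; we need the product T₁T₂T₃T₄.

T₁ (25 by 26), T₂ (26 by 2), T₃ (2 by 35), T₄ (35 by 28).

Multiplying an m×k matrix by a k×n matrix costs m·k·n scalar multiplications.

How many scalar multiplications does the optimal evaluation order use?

Adjacent pairs: T₁T₂ = 25·26·2 = 1300; T₂T₃ = 26·2·35 = 1820; T₃T₄ = 2·35·28 = 1960.
Length 3: T₁..T₃: k=1: 0+1820+25·26·35=24570; k=2: 1300+0+25·2·35=3050 → min 3050 | T₂..T₄: k=2: 0+1960+26·2·28=3416; k=3: 1820+0+26·35·28=27300 → min 3416.
Length 4: T₁..T₄: k=1: 0+3416+25·26·28=21616; k=2: 1300+1960+25·2·28=4660; k=3: 3050+0+25·35·28=27550 → min 4660.
Optimal order: ((T₁T₂)(T₃T₄)) with cost 4660.

4660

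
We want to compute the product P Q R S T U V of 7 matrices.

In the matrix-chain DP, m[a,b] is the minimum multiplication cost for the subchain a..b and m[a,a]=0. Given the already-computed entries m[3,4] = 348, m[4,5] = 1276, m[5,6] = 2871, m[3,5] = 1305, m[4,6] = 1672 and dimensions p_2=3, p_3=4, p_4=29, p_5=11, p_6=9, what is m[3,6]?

m[3,6] = min over k∈[3,5] of m[3,k]+m[k+1,6]+p_{2}·p_k·p_{6}.
k=3: 0 + 1672 + 3·4·9 = 1780; k=4: 348 + 2871 + 3·29·9 = 4002; k=5: 1305 + 0 + 3·11·9 = 1602.
Minimum: 1602 at k=5.

1602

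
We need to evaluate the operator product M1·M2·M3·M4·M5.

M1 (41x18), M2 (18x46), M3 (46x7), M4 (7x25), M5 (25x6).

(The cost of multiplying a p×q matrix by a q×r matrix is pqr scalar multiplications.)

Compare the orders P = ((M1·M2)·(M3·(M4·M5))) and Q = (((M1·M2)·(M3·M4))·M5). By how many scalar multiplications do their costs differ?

Order P = ((M1·M2)·(M3·(M4·M5))): (M1·M2): 41×18 by 18×46 → 41×46, cost 41·18·46 = 33948; (M4·M5): 7×25 by 25×6 → 7×6, cost 7·25·6 = 1050; (M3·(M4·M5)): 46×7 by 7×6 → 46×6, cost 46·7·6 = 1932; cumulative 2982; ((M1·M2)·(M3·(M4·M5))): 41×46 by 46×6 → 41×6, cost 41·46·6 = 11316; cumulative 48246. Total 48246.
Order Q = (((M1·M2)·(M3·M4))·M5): (M1·M2): 41×18 by 18×46 → 41×46, cost 41·18·46 = 33948; (M3·M4): 46×7 by 7×25 → 46×25, cost 46·7·25 = 8050; ((M1·M2)·(M3·M4)): 41×46 by 46×25 → 41×25, cost 41·46·25 = 47150; cumulative 89148; (((M1·M2)·(M3·M4))·M5): 41×25 by 25×6 → 41×6, cost 41·25·6 = 6150; cumulative 95298. Total 95298.
Difference: |48246 − 95298| = 47052.

47052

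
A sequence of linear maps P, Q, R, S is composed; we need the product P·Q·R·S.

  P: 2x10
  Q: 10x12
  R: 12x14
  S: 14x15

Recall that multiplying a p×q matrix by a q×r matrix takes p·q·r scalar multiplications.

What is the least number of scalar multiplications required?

996

Adjacent pairs: PQ = 2·10·12 = 240; QR = 10·12·14 = 1680; RS = 12·14·15 = 2520.
Length 3: P..R: k=1: 0+1680+2·10·14=1960; k=2: 240+0+2·12·14=576 → min 576 | Q..S: k=2: 0+2520+10·12·15=4320; k=3: 1680+0+10·14·15=3780 → min 3780.
Length 4: P..S: k=1: 0+3780+2·10·15=4080; k=2: 240+2520+2·12·15=3120; k=3: 576+0+2·14·15=996 → min 996.
Optimal order: (((P·Q)·R)·S) with cost 996.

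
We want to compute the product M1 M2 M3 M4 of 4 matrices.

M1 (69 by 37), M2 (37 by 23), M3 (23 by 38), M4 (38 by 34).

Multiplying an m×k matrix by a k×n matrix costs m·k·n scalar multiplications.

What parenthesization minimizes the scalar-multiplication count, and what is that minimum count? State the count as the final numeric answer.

142393

Adjacent pairs: M1M2 = 69·37·23 = 58719; M2M3 = 37·23·38 = 32338; M3M4 = 23·38·34 = 29716.
Length 3: M1..M3: k=1: 0+32338+69·37·38=129352; k=2: 58719+0+69·23·38=119025 → min 119025 | M2..M4: k=2: 0+29716+37·23·34=58650; k=3: 32338+0+37·38·34=80142 → min 58650.
Length 4: M1..M4: k=1: 0+58650+69·37·34=145452; k=2: 58719+29716+69·23·34=142393; k=3: 119025+0+69·38·34=208173 → min 142393.
Optimal parenthesization: ((M1 M2) (M3 M4)) with cost 142393.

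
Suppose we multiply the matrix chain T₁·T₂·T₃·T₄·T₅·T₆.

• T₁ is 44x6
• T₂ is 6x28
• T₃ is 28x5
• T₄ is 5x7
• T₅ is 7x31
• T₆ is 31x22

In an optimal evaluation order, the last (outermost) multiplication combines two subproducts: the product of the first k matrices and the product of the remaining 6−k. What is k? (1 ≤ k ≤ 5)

Adjacent pairs: T₁T₂ = 44·6·28 = 7392; T₂T₃ = 6·28·5 = 840; T₃T₄ = 28·5·7 = 980; T₄T₅ = 5·7·31 = 1085; T₅T₆ = 7·31·22 = 4774.
Length 3: T₁..T₃: k=1: 0+840+44·6·5=2160; k=2: 7392+0+44·28·5=13552 → min 2160 | T₂..T₄: k=2: 0+980+6·28·7=2156; k=3: 840+0+6·5·7=1050 → min 1050 | T₃..T₅: k=3: 0+1085+28·5·31=5425; k=4: 980+0+28·7·31=7056 → min 5425 | T₄..T₆: k=4: 0+4774+5·7·22=5544; k=5: 1085+0+5·31·22=4495 → min 4495.
Length 4: T₁..T₄: k=1: 0+1050+44·6·7=2898; k=2: 7392+980+44·28·7=16996; k=3: 2160+0+44·5·7=3700 → min 2898 | T₂..T₅: k=2: 0+5425+6·28·31=10633; k=3: 840+1085+6·5·31=2855; k=4: 1050+0+6·7·31=2352 → min 2352 | T₃..T₆: k=3: 0+4495+28·5·22=7575; k=4: 980+4774+28·7·22=10066; k=5: 5425+0+28·31·22=24521 → min 7575.
Length 5: T₁..T₅: k=1: 0+2352+44·6·31=10536; k=2: 7392+5425+44·28·31=51009; k=3: 2160+1085+44·5·31=10065; k=4: 2898+0+44·7·31=12446 → min 10065 | T₂..T₆: k=2: 0+7575+6·28·22=11271; k=3: 840+4495+6·5·22=5995; k=4: 1050+4774+6·7·22=6748; k=5: 2352+0+6·31·22=6444 → min 5995.
Top-level splits: k=1: (T₁..T₁)·(T₂..T₆) → 0+5995+44·6·22 = 11803; k=2: (T₁..T₂)·(T₃..T₆) → 7392+7575+44·28·22 = 42071; k=3: (T₁..T₃)·(T₄..T₆) → 2160+4495+44·5·22 = 11495; k=4: (T₁..T₄)·(T₅..T₆) → 2898+4774+44·7·22 = 14448; k=5: (T₁..T₅)·(T₆..T₆) → 10065+0+44·31·22 = 40073.
Best split is after T₃, i.e. k = 3.

3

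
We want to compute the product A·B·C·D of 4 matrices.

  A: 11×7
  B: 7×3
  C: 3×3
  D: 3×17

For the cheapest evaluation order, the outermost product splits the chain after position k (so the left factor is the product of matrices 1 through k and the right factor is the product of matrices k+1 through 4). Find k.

3

Adjacent pairs: AB = 11·7·3 = 231; BC = 7·3·3 = 63; CD = 3·3·17 = 153.
Length 3: A..C: k=1: 0+63+11·7·3=294; k=2: 231+0+11·3·3=330 → min 294 | B..D: k=2: 0+153+7·3·17=510; k=3: 63+0+7·3·17=420 → min 420.
Top-level splits: k=1: (A..A)·(B..D) → 0+420+11·7·17 = 1729; k=2: (A..B)·(C..D) → 231+153+11·3·17 = 945; k=3: (A..C)·(D..D) → 294+0+11·3·17 = 855.
Best split is after C, i.e. k = 3.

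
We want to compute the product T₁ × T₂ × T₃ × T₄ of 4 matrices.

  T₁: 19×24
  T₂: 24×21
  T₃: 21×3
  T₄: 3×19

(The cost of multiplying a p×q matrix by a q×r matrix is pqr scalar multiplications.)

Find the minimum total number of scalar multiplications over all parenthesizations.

Adjacent pairs: T₁T₂ = 19·24·21 = 9576; T₂T₃ = 24·21·3 = 1512; T₃T₄ = 21·3·19 = 1197.
Length 3: T₁..T₃: k=1: 0+1512+19·24·3=2880; k=2: 9576+0+19·21·3=10773 → min 2880 | T₂..T₄: k=2: 0+1197+24·21·19=10773; k=3: 1512+0+24·3·19=2880 → min 2880.
Length 4: T₁..T₄: k=1: 0+2880+19·24·19=11544; k=2: 9576+1197+19·21·19=18354; k=3: 2880+0+19·3·19=3963 → min 3963.
Optimal order: ((T₁ × (T₂ × T₃)) × T₄) with cost 3963.

3963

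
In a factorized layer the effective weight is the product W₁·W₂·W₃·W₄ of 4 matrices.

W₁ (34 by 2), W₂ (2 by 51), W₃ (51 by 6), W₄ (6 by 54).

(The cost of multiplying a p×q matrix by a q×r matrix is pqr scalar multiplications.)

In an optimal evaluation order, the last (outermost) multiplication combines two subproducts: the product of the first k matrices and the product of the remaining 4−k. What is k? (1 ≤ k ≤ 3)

Adjacent pairs: W₁W₂ = 34·2·51 = 3468; W₂W₃ = 2·51·6 = 612; W₃W₄ = 51·6·54 = 16524.
Length 3: W₁..W₃: k=1: 0+612+34·2·6=1020; k=2: 3468+0+34·51·6=13872 → min 1020 | W₂..W₄: k=2: 0+16524+2·51·54=22032; k=3: 612+0+2·6·54=1260 → min 1260.
Top-level splits: k=1: (W₁..W₁)·(W₂..W₄) → 0+1260+34·2·54 = 4932; k=2: (W₁..W₂)·(W₃..W₄) → 3468+16524+34·51·54 = 113628; k=3: (W₁..W₃)·(W₄..W₄) → 1020+0+34·6·54 = 12036.
Best split is after W₁, i.e. k = 1.

1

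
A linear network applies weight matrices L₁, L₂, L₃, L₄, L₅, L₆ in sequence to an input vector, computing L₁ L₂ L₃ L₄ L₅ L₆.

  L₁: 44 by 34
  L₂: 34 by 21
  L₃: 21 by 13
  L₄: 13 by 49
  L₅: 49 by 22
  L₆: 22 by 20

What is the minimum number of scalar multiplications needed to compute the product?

Adjacent pairs: L₁L₂ = 44·34·21 = 31416; L₂L₃ = 34·21·13 = 9282; L₃L₄ = 21·13·49 = 13377; L₄L₅ = 13·49·22 = 14014; L₅L₆ = 49·22·20 = 21560.
Length 3: L₁..L₃: k=1: 0+9282+44·34·13=28730; k=2: 31416+0+44·21·13=43428 → min 28730 | L₂..L₄: k=2: 0+13377+34·21·49=48363; k=3: 9282+0+34·13·49=30940 → min 30940 | L₃..L₅: k=3: 0+14014+21·13·22=20020; k=4: 13377+0+21·49·22=36015 → min 20020 | L₄..L₆: k=4: 0+21560+13·49·20=34300; k=5: 14014+0+13·22·20=19734 → min 19734.
Length 4: L₁..L₄: k=1: 0+30940+44·34·49=104244; k=2: 31416+13377+44·21·49=90069; k=3: 28730+0+44·13·49=56758 → min 56758 | L₂..L₅: k=2: 0+20020+34·21·22=35728; k=3: 9282+14014+34·13·22=33020; k=4: 30940+0+34·49·22=67592 → min 33020 | L₃..L₆: k=3: 0+19734+21·13·20=25194; k=4: 13377+21560+21·49·20=55517; k=5: 20020+0+21·22·20=29260 → min 25194.
Length 5: L₁..L₅: k=1: 0+33020+44·34·22=65932; k=2: 31416+20020+44·21·22=71764; k=3: 28730+14014+44·13·22=55328; k=4: 56758+0+44·49·22=104190 → min 55328 | L₂..L₆: k=2: 0+25194+34·21·20=39474; k=3: 9282+19734+34·13·20=37856; k=4: 30940+21560+34·49·20=85820; k=5: 33020+0+34·22·20=47980 → min 37856.
Length 6: L₁..L₆: k=1: 0+37856+44·34·20=67776; k=2: 31416+25194+44·21·20=75090; k=3: 28730+19734+44·13·20=59904; k=4: 56758+21560+44·49·20=121438; k=5: 55328+0+44·22·20=74688 → min 59904.
Optimal order: ((L₁ (L₂ L₃)) ((L₄ L₅) L₆)) with cost 59904.

59904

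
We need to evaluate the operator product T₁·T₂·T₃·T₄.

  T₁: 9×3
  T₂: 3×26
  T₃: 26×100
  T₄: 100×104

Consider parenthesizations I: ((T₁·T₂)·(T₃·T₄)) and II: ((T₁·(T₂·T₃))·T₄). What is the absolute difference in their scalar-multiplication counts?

Order I = ((T₁·T₂)·(T₃·T₄)): (T₁·T₂): 9×3 by 3×26 → 9×26, cost 9·3·26 = 702; (T₃·T₄): 26×100 by 100×104 → 26×104, cost 26·100·104 = 270400; ((T₁·T₂)·(T₃·T₄)): 9×26 by 26×104 → 9×104, cost 9·26·104 = 24336; cumulative 295438. Total 295438.
Order II = ((T₁·(T₂·T₃))·T₄): (T₂·T₃): 3×26 by 26×100 → 3×100, cost 3·26·100 = 7800; (T₁·(T₂·T₃)): 9×3 by 3×100 → 9×100, cost 9·3·100 = 2700; cumulative 10500; ((T₁·(T₂·T₃))·T₄): 9×100 by 100×104 → 9×104, cost 9·100·104 = 93600; cumulative 104100. Total 104100.
Difference: |295438 − 104100| = 191338.

191338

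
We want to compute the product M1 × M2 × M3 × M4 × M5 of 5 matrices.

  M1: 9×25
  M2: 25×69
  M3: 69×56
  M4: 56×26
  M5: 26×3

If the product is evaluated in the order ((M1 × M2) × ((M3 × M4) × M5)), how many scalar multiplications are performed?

(M1 × M2): 9×25 by 25×69 → 9×69, cost 9·25·69 = 15525
(M3 × M4): 69×56 by 56×26 → 69×26, cost 69·56·26 = 100464
((M3 × M4) × M5): 69×26 by 26×3 → 69×3, cost 69·26·3 = 5382; cumulative 105846
((M1 × M2) × ((M3 × M4) × M5)): 9×69 by 69×3 → 9×3, cost 9·69·3 = 1863; cumulative 123234
Total: 123234 scalar multiplications.

123234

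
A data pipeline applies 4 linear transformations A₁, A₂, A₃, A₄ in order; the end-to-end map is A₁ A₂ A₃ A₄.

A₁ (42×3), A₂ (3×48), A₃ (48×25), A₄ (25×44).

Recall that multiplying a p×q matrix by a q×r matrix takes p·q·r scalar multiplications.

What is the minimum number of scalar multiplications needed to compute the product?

12444

Adjacent pairs: A₁A₂ = 42·3·48 = 6048; A₂A₃ = 3·48·25 = 3600; A₃A₄ = 48·25·44 = 52800.
Length 3: A₁..A₃: k=1: 0+3600+42·3·25=6750; k=2: 6048+0+42·48·25=56448 → min 6750 | A₂..A₄: k=2: 0+52800+3·48·44=59136; k=3: 3600+0+3·25·44=6900 → min 6900.
Length 4: A₁..A₄: k=1: 0+6900+42·3·44=12444; k=2: 6048+52800+42·48·44=147552; k=3: 6750+0+42·25·44=52950 → min 12444.
Optimal order: (A₁ ((A₂ A₃) A₄)) with cost 12444.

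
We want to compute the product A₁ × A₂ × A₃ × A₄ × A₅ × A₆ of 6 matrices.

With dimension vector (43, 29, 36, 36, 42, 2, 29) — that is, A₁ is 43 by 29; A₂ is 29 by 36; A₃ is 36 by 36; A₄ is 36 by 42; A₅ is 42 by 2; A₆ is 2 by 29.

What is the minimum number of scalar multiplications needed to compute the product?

12692

Adjacent pairs: A₁A₂ = 43·29·36 = 44892; A₂A₃ = 29·36·36 = 37584; A₃A₄ = 36·36·42 = 54432; A₄A₅ = 36·42·2 = 3024; A₅A₆ = 42·2·29 = 2436.
Length 3: A₁..A₃: k=1: 0+37584+43·29·36=82476; k=2: 44892+0+43·36·36=100620 → min 82476 | A₂..A₄: k=2: 0+54432+29·36·42=98280; k=3: 37584+0+29·36·42=81432 → min 81432 | A₃..A₅: k=3: 0+3024+36·36·2=5616; k=4: 54432+0+36·42·2=57456 → min 5616 | A₄..A₆: k=4: 0+2436+36·42·29=46284; k=5: 3024+0+36·2·29=5112 → min 5112.
Length 4: A₁..A₄: k=1: 0+81432+43·29·42=133806; k=2: 44892+54432+43·36·42=164340; k=3: 82476+0+43·36·42=147492 → min 133806 | A₂..A₅: k=2: 0+5616+29·36·2=7704; k=3: 37584+3024+29·36·2=42696; k=4: 81432+0+29·42·2=83868 → min 7704 | A₃..A₆: k=3: 0+5112+36·36·29=42696; k=4: 54432+2436+36·42·29=100716; k=5: 5616+0+36·2·29=7704 → min 7704.
Length 5: A₁..A₅: k=1: 0+7704+43·29·2=10198; k=2: 44892+5616+43·36·2=53604; k=3: 82476+3024+43·36·2=88596; k=4: 133806+0+43·42·2=137418 → min 10198 | A₂..A₆: k=2: 0+7704+29·36·29=37980; k=3: 37584+5112+29·36·29=72972; k=4: 81432+2436+29·42·29=119190; k=5: 7704+0+29·2·29=9386 → min 9386.
Length 6: A₁..A₆: k=1: 0+9386+43·29·29=45549; k=2: 44892+7704+43·36·29=97488; k=3: 82476+5112+43·36·29=132480; k=4: 133806+2436+43·42·29=188616; k=5: 10198+0+43·2·29=12692 → min 12692.
Optimal order: ((A₁ × (A₂ × (A₃ × (A₄ × A₅)))) × A₆) with cost 12692.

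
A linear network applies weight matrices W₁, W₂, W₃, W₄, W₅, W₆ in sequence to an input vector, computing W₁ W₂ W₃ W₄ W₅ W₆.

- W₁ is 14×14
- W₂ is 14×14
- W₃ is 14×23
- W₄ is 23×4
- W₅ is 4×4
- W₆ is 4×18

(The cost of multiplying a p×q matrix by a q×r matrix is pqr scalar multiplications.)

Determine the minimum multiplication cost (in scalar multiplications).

Adjacent pairs: W₁W₂ = 14·14·14 = 2744; W₂W₃ = 14·14·23 = 4508; W₃W₄ = 14·23·4 = 1288; W₄W₅ = 23·4·4 = 368; W₅W₆ = 4·4·18 = 288.
Length 3: W₁..W₃: k=1: 0+4508+14·14·23=9016; k=2: 2744+0+14·14·23=7252 → min 7252 | W₂..W₄: k=2: 0+1288+14·14·4=2072; k=3: 4508+0+14·23·4=5796 → min 2072 | W₃..W₅: k=3: 0+368+14·23·4=1656; k=4: 1288+0+14·4·4=1512 → min 1512 | W₄..W₆: k=4: 0+288+23·4·18=1944; k=5: 368+0+23·4·18=2024 → min 1944.
Length 4: W₁..W₄: k=1: 0+2072+14·14·4=2856; k=2: 2744+1288+14·14·4=4816; k=3: 7252+0+14·23·4=8540 → min 2856 | W₂..W₅: k=2: 0+1512+14·14·4=2296; k=3: 4508+368+14·23·4=6164; k=4: 2072+0+14·4·4=2296 → min 2296 | W₃..W₆: k=3: 0+1944+14·23·18=7740; k=4: 1288+288+14·4·18=2584; k=5: 1512+0+14·4·18=2520 → min 2520.
Length 5: W₁..W₅: k=1: 0+2296+14·14·4=3080; k=2: 2744+1512+14·14·4=5040; k=3: 7252+368+14·23·4=8908; k=4: 2856+0+14·4·4=3080 → min 3080 | W₂..W₆: k=2: 0+2520+14·14·18=6048; k=3: 4508+1944+14·23·18=12248; k=4: 2072+288+14·4·18=3368; k=5: 2296+0+14·4·18=3304 → min 3304.
Length 6: W₁..W₆: k=1: 0+3304+14·14·18=6832; k=2: 2744+2520+14·14·18=8792; k=3: 7252+1944+14·23·18=14992; k=4: 2856+288+14·4·18=4152; k=5: 3080+0+14·4·18=4088 → min 4088.
Optimal order: ((W₁ (W₂ ((W₃ W₄) W₅))) W₆) with cost 4088.

4088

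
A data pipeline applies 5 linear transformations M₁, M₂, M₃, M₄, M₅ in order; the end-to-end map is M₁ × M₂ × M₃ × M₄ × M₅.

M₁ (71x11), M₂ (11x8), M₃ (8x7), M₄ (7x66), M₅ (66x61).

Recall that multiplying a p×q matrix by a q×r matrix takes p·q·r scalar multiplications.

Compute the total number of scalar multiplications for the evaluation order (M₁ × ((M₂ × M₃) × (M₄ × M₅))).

81136

(M₂ × M₃): 11×8 by 8×7 → 11×7, cost 11·8·7 = 616
(M₄ × M₅): 7×66 by 66×61 → 7×61, cost 7·66·61 = 28182
((M₂ × M₃) × (M₄ × M₅)): 11×7 by 7×61 → 11×61, cost 11·7·61 = 4697; cumulative 33495
(M₁ × ((M₂ × M₃) × (M₄ × M₅))): 71×11 by 11×61 → 71×61, cost 71·11·61 = 47641; cumulative 81136
Total: 81136 scalar multiplications.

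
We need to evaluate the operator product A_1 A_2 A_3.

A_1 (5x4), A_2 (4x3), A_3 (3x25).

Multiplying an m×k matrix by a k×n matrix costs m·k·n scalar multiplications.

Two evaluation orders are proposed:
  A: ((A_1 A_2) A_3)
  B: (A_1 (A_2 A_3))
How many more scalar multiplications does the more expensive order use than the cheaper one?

365

Order A = ((A_1 A_2) A_3): (A_1 A_2): 5×4 by 4×3 → 5×3, cost 5·4·3 = 60; ((A_1 A_2) A_3): 5×3 by 3×25 → 5×25, cost 5·3·25 = 375; cumulative 435. Total 435.
Order B = (A_1 (A_2 A_3)): (A_2 A_3): 4×3 by 3×25 → 4×25, cost 4·3·25 = 300; (A_1 (A_2 A_3)): 5×4 by 4×25 → 5×25, cost 5·4·25 = 500; cumulative 800. Total 800.
Difference: |435 − 800| = 365.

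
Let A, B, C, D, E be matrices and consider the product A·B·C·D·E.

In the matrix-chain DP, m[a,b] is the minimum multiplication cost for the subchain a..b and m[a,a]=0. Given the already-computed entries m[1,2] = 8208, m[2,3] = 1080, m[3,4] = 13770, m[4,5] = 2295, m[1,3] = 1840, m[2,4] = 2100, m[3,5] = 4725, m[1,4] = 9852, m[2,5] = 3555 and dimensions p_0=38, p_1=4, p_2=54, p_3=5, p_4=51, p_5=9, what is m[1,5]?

m[1,5] = min over k∈[1,4] of m[1,k]+m[k+1,5]+p_{0}·p_k·p_{5}.
k=1: 0 + 3555 + 38·4·9 = 4923; k=2: 8208 + 4725 + 38·54·9 = 31401; k=3: 1840 + 2295 + 38·5·9 = 5845; k=4: 9852 + 0 + 38·51·9 = 27294.
Minimum: 4923 at k=1.

4923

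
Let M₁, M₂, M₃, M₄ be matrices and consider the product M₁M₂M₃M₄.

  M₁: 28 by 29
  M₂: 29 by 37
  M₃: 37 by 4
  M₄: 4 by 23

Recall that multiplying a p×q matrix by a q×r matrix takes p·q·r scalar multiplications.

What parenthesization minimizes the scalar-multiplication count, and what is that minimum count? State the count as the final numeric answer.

Adjacent pairs: M₁M₂ = 28·29·37 = 30044; M₂M₃ = 29·37·4 = 4292; M₃M₄ = 37·4·23 = 3404.
Length 3: M₁..M₃: k=1: 0+4292+28·29·4=7540; k=2: 30044+0+28·37·4=34188 → min 7540 | M₂..M₄: k=2: 0+3404+29·37·23=28083; k=3: 4292+0+29·4·23=6960 → min 6960.
Length 4: M₁..M₄: k=1: 0+6960+28·29·23=25636; k=2: 30044+3404+28·37·23=57276; k=3: 7540+0+28·4·23=10116 → min 10116.
Optimal parenthesization: ((M₁(M₂M₃))M₄) with cost 10116.

10116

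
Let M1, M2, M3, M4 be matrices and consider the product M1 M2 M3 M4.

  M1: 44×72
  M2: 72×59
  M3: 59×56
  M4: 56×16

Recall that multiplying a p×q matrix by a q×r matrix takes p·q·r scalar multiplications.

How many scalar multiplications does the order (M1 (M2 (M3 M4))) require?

(M3 M4): 59×56 by 56×16 → 59×16, cost 59·56·16 = 52864
(M2 (M3 M4)): 72×59 by 59×16 → 72×16, cost 72·59·16 = 67968; cumulative 120832
(M1 (M2 (M3 M4))): 44×72 by 72×16 → 44×16, cost 44·72·16 = 50688; cumulative 171520
Total: 171520 scalar multiplications.

171520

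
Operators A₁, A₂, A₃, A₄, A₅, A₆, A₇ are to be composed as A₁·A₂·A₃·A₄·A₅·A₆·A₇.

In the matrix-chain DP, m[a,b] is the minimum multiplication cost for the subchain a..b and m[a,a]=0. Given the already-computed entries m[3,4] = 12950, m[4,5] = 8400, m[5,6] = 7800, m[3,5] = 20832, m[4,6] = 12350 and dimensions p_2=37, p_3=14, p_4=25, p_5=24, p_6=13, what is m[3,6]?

m[3,6] = min over k∈[3,5] of m[3,k]+m[k+1,6]+p_{2}·p_k·p_{6}.
k=3: 0 + 12350 + 37·14·13 = 19084; k=4: 12950 + 7800 + 37·25·13 = 32775; k=5: 20832 + 0 + 37·24·13 = 32376.
Minimum: 19084 at k=3.

19084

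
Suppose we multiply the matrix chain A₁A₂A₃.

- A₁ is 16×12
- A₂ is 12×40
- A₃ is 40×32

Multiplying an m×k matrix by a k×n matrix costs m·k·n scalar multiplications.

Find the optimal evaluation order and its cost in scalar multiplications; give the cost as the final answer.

21504

(A₁(A₂A₃)): cost 21504.
((A₁A₂)A₃): cost 28160.
Optimal: (A₁(A₂A₃)) with cost 21504.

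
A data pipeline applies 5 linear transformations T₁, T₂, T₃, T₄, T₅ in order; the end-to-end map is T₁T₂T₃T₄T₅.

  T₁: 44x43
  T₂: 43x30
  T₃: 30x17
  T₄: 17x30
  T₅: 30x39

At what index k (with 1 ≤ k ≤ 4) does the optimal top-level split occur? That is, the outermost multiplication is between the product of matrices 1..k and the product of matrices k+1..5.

Adjacent pairs: T₁T₂ = 44·43·30 = 56760; T₂T₃ = 43·30·17 = 21930; T₃T₄ = 30·17·30 = 15300; T₄T₅ = 17·30·39 = 19890.
Length 3: T₁..T₃: k=1: 0+21930+44·43·17=54094; k=2: 56760+0+44·30·17=79200 → min 54094 | T₂..T₄: k=2: 0+15300+43·30·30=54000; k=3: 21930+0+43·17·30=43860 → min 43860 | T₃..T₅: k=3: 0+19890+30·17·39=39780; k=4: 15300+0+30·30·39=50400 → min 39780.
Length 4: T₁..T₄: k=1: 0+43860+44·43·30=100620; k=2: 56760+15300+44·30·30=111660; k=3: 54094+0+44·17·30=76534 → min 76534 | T₂..T₅: k=2: 0+39780+43·30·39=90090; k=3: 21930+19890+43·17·39=70329; k=4: 43860+0+43·30·39=94170 → min 70329.
Top-level splits: k=1: (T₁..T₁)·(T₂..T₅) → 0+70329+44·43·39 = 144117; k=2: (T₁..T₂)·(T₃..T₅) → 56760+39780+44·30·39 = 148020; k=3: (T₁..T₃)·(T₄..T₅) → 54094+19890+44·17·39 = 103156; k=4: (T₁..T₄)·(T₅..T₅) → 76534+0+44·30·39 = 128014.
Best split is after T₃, i.e. k = 3.

3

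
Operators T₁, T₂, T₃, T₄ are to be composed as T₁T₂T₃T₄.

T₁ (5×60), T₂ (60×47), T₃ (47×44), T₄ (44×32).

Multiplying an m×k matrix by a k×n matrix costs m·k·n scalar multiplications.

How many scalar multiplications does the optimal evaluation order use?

31480

Adjacent pairs: T₁T₂ = 5·60·47 = 14100; T₂T₃ = 60·47·44 = 124080; T₃T₄ = 47·44·32 = 66176.
Length 3: T₁..T₃: k=1: 0+124080+5·60·44=137280; k=2: 14100+0+5·47·44=24440 → min 24440 | T₂..T₄: k=2: 0+66176+60·47·32=156416; k=3: 124080+0+60·44·32=208560 → min 156416.
Length 4: T₁..T₄: k=1: 0+156416+5·60·32=166016; k=2: 14100+66176+5·47·32=87796; k=3: 24440+0+5·44·32=31480 → min 31480.
Optimal order: (((T₁T₂)T₃)T₄) with cost 31480.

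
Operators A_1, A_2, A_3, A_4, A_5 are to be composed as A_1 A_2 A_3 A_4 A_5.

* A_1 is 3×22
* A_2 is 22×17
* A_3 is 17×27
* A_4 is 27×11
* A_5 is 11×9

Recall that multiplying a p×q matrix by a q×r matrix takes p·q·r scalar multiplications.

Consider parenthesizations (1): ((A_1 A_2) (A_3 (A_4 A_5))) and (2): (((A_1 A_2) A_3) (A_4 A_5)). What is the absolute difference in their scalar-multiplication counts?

Order (1) = ((A_1 A_2) (A_3 (A_4 A_5))): (A_1 A_2): 3×22 by 22×17 → 3×17, cost 3·22·17 = 1122; (A_4 A_5): 27×11 by 11×9 → 27×9, cost 27·11·9 = 2673; (A_3 (A_4 A_5)): 17×27 by 27×9 → 17×9, cost 17·27·9 = 4131; cumulative 6804; ((A_1 A_2) (A_3 (A_4 A_5))): 3×17 by 17×9 → 3×9, cost 3·17·9 = 459; cumulative 8385. Total 8385.
Order (2) = (((A_1 A_2) A_3) (A_4 A_5)): (A_1 A_2): 3×22 by 22×17 → 3×17, cost 3·22·17 = 1122; ((A_1 A_2) A_3): 3×17 by 17×27 → 3×27, cost 3·17·27 = 1377; cumulative 2499; (A_4 A_5): 27×11 by 11×9 → 27×9, cost 27·11·9 = 2673; (((A_1 A_2) A_3) (A_4 A_5)): 3×27 by 27×9 → 3×9, cost 3·27·9 = 729; cumulative 5901. Total 5901.
Difference: |8385 − 5901| = 2484.

2484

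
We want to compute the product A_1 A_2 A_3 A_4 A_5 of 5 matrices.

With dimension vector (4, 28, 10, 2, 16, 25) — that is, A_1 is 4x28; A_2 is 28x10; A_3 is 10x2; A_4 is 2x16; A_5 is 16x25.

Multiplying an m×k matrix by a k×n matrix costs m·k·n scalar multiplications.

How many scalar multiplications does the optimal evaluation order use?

1784

Adjacent pairs: A_1A_2 = 4·28·10 = 1120; A_2A_3 = 28·10·2 = 560; A_3A_4 = 10·2·16 = 320; A_4A_5 = 2·16·25 = 800.
Length 3: A_1..A_3: k=1: 0+560+4·28·2=784; k=2: 1120+0+4·10·2=1200 → min 784 | A_2..A_4: k=2: 0+320+28·10·16=4800; k=3: 560+0+28·2·16=1456 → min 1456 | A_3..A_5: k=3: 0+800+10·2·25=1300; k=4: 320+0+10·16·25=4320 → min 1300.
Length 4: A_1..A_4: k=1: 0+1456+4·28·16=3248; k=2: 1120+320+4·10·16=2080; k=3: 784+0+4·2·16=912 → min 912 | A_2..A_5: k=2: 0+1300+28·10·25=8300; k=3: 560+800+28·2·25=2760; k=4: 1456+0+28·16·25=12656 → min 2760.
Length 5: A_1..A_5: k=1: 0+2760+4·28·25=5560; k=2: 1120+1300+4·10·25=3420; k=3: 784+800+4·2·25=1784; k=4: 912+0+4·16·25=2512 → min 1784.
Optimal order: ((A_1 (A_2 A_3)) (A_4 A_5)) with cost 1784.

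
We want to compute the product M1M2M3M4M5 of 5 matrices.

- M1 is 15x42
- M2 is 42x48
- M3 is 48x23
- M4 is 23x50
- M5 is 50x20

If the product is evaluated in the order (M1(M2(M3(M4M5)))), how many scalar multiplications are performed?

(M4M5): 23×50 by 50×20 → 23×20, cost 23·50·20 = 23000
(M3(M4M5)): 48×23 by 23×20 → 48×20, cost 48·23·20 = 22080; cumulative 45080
(M2(M3(M4M5))): 42×48 by 48×20 → 42×20, cost 42·48·20 = 40320; cumulative 85400
(M1(M2(M3(M4M5)))): 15×42 by 42×20 → 15×20, cost 15·42·20 = 12600; cumulative 98000
Total: 98000 scalar multiplications.

98000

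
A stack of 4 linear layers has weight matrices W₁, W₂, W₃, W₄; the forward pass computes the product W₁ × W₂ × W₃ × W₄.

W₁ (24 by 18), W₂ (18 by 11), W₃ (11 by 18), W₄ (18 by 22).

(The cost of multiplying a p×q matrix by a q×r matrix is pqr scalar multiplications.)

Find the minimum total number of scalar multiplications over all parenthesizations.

Adjacent pairs: W₁W₂ = 24·18·11 = 4752; W₂W₃ = 18·11·18 = 3564; W₃W₄ = 11·18·22 = 4356.
Length 3: W₁..W₃: k=1: 0+3564+24·18·18=11340; k=2: 4752+0+24·11·18=9504 → min 9504 | W₂..W₄: k=2: 0+4356+18·11·22=8712; k=3: 3564+0+18·18·22=10692 → min 8712.
Length 4: W₁..W₄: k=1: 0+8712+24·18·22=18216; k=2: 4752+4356+24·11·22=14916; k=3: 9504+0+24·18·22=19008 → min 14916.
Optimal order: ((W₁ × W₂) × (W₃ × W₄)) with cost 14916.

14916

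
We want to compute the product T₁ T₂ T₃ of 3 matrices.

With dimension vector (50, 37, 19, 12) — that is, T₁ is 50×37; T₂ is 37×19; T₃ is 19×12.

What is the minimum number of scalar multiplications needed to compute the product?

30636

Order (T₁ (T₂ T₃)): (T₂ T₃): 37×19 by 19×12 → 37×12, cost 37·19·12 = 8436; (T₁ (T₂ T₃)): 50×37 by 37×12 → 50×12, cost 50·37·12 = 22200; cumulative 30636. Total 30636.
Order ((T₁ T₂) T₃): (T₁ T₂): 50×37 by 37×19 → 50×19, cost 50·37·19 = 35150; ((T₁ T₂) T₃): 50×19 by 19×12 → 50×12, cost 50·19·12 = 11400; cumulative 46550. Total 46550.
Minimum: 30636.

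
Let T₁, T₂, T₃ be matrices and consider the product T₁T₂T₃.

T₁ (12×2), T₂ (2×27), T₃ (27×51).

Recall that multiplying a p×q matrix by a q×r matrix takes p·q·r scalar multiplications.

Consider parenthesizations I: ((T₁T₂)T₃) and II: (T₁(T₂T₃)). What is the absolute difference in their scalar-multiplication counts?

13194

Order I = ((T₁T₂)T₃): (T₁T₂): 12×2 by 2×27 → 12×27, cost 12·2·27 = 648; ((T₁T₂)T₃): 12×27 by 27×51 → 12×51, cost 12·27·51 = 16524; cumulative 17172. Total 17172.
Order II = (T₁(T₂T₃)): (T₂T₃): 2×27 by 27×51 → 2×51, cost 2·27·51 = 2754; (T₁(T₂T₃)): 12×2 by 2×51 → 12×51, cost 12·2·51 = 1224; cumulative 3978. Total 3978.
Difference: |17172 − 3978| = 13194.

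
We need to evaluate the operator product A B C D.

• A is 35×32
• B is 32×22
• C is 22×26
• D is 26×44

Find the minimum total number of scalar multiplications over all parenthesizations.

Adjacent pairs: AB = 35·32·22 = 24640; BC = 32·22·26 = 18304; CD = 22·26·44 = 25168.
Length 3: A..C: k=1: 0+18304+35·32·26=47424; k=2: 24640+0+35·22·26=44660 → min 44660 | B..D: k=2: 0+25168+32·22·44=56144; k=3: 18304+0+32·26·44=54912 → min 54912.
Length 4: A..D: k=1: 0+54912+35·32·44=104192; k=2: 24640+25168+35·22·44=83688; k=3: 44660+0+35·26·44=84700 → min 83688.
Optimal order: ((A B) (C D)) with cost 83688.

83688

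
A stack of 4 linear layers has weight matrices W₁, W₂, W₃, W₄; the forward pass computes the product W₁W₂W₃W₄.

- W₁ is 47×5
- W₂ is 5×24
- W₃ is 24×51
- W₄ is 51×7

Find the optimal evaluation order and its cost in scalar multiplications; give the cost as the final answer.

9550

Adjacent pairs: W₁W₂ = 47·5·24 = 5640; W₂W₃ = 5·24·51 = 6120; W₃W₄ = 24·51·7 = 8568.
Length 3: W₁..W₃: k=1: 0+6120+47·5·51=18105; k=2: 5640+0+47·24·51=63168 → min 18105 | W₂..W₄: k=2: 0+8568+5·24·7=9408; k=3: 6120+0+5·51·7=7905 → min 7905.
Length 4: W₁..W₄: k=1: 0+7905+47·5·7=9550; k=2: 5640+8568+47·24·7=22104; k=3: 18105+0+47·51·7=34884 → min 9550.
Optimal parenthesization: (W₁((W₂W₃)W₄)) with cost 9550.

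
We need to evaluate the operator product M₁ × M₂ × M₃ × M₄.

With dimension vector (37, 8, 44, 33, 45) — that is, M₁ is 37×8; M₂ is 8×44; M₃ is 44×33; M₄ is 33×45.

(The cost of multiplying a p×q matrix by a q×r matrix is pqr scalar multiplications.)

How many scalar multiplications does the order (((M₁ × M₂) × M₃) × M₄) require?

(M₁ × M₂): 37×8 by 8×44 → 37×44, cost 37·8·44 = 13024
((M₁ × M₂) × M₃): 37×44 by 44×33 → 37×33, cost 37·44·33 = 53724; cumulative 66748
(((M₁ × M₂) × M₃) × M₄): 37×33 by 33×45 → 37×45, cost 37·33·45 = 54945; cumulative 121693
Total: 121693 scalar multiplications.

121693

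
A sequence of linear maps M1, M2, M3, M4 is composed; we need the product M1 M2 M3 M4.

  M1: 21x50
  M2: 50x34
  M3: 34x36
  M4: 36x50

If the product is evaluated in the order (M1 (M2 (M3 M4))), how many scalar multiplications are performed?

(M3 M4): 34×36 by 36×50 → 34×50, cost 34·36·50 = 61200
(M2 (M3 M4)): 50×34 by 34×50 → 50×50, cost 50·34·50 = 85000; cumulative 146200
(M1 (M2 (M3 M4))): 21×50 by 50×50 → 21×50, cost 21·50·50 = 52500; cumulative 198700
Total: 198700 scalar multiplications.

198700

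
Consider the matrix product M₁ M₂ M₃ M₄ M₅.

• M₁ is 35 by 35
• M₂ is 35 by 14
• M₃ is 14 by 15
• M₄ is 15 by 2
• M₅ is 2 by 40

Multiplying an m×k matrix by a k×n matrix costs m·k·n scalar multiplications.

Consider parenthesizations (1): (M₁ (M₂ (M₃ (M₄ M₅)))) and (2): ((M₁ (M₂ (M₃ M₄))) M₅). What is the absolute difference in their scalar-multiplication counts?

Order (1) = (M₁ (M₂ (M₃ (M₄ M₅)))): (M₄ M₅): 15×2 by 2×40 → 15×40, cost 15·2·40 = 1200; (M₃ (M₄ M₅)): 14×15 by 15×40 → 14×40, cost 14·15·40 = 8400; cumulative 9600; (M₂ (M₃ (M₄ M₅))): 35×14 by 14×40 → 35×40, cost 35·14·40 = 19600; cumulative 29200; (M₁ (M₂ (M₃ (M₄ M₅)))): 35×35 by 35×40 → 35×40, cost 35·35·40 = 49000; cumulative 78200. Total 78200.
Order (2) = ((M₁ (M₂ (M₃ M₄))) M₅): (M₃ M₄): 14×15 by 15×2 → 14×2, cost 14·15·2 = 420; (M₂ (M₃ M₄)): 35×14 by 14×2 → 35×2, cost 35·14·2 = 980; cumulative 1400; (M₁ (M₂ (M₃ M₄))): 35×35 by 35×2 → 35×2, cost 35·35·2 = 2450; cumulative 3850; ((M₁ (M₂ (M₃ M₄))) M₅): 35×2 by 2×40 → 35×40, cost 35·2·40 = 2800; cumulative 6650. Total 6650.
Difference: |78200 − 6650| = 71550.

71550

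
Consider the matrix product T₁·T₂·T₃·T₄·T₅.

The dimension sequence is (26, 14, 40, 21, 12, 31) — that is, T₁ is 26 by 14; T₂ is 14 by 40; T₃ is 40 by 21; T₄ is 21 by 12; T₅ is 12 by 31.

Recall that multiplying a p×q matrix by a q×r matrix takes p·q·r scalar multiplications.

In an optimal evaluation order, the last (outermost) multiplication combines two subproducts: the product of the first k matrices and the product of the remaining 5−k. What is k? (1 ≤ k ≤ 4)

Adjacent pairs: T₁T₂ = 26·14·40 = 14560; T₂T₃ = 14·40·21 = 11760; T₃T₄ = 40·21·12 = 10080; T₄T₅ = 21·12·31 = 7812.
Length 3: T₁..T₃: k=1: 0+11760+26·14·21=19404; k=2: 14560+0+26·40·21=36400 → min 19404 | T₂..T₄: k=2: 0+10080+14·40·12=16800; k=3: 11760+0+14·21·12=15288 → min 15288 | T₃..T₅: k=3: 0+7812+40·21·31=33852; k=4: 10080+0+40·12·31=24960 → min 24960.
Length 4: T₁..T₄: k=1: 0+15288+26·14·12=19656; k=2: 14560+10080+26·40·12=37120; k=3: 19404+0+26·21·12=25956 → min 19656 | T₂..T₅: k=2: 0+24960+14·40·31=42320; k=3: 11760+7812+14·21·31=28686; k=4: 15288+0+14·12·31=20496 → min 20496.
Top-level splits: k=1: (T₁..T₁)·(T₂..T₅) → 0+20496+26·14·31 = 31780; k=2: (T₁..T₂)·(T₃..T₅) → 14560+24960+26·40·31 = 71760; k=3: (T₁..T₃)·(T₄..T₅) → 19404+7812+26·21·31 = 44142; k=4: (T₁..T₄)·(T₅..T₅) → 19656+0+26·12·31 = 29328.
Best split is after T₄, i.e. k = 4.

4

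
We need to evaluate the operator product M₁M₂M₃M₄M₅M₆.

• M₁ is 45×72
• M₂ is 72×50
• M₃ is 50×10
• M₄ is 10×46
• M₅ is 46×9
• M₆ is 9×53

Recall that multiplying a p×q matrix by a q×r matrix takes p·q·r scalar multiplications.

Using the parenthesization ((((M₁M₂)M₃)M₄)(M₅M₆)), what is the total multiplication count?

336852

(M₁M₂): 45×72 by 72×50 → 45×50, cost 45·72·50 = 162000
((M₁M₂)M₃): 45×50 by 50×10 → 45×10, cost 45·50·10 = 22500; cumulative 184500
(((M₁M₂)M₃)M₄): 45×10 by 10×46 → 45×46, cost 45·10·46 = 20700; cumulative 205200
(M₅M₆): 46×9 by 9×53 → 46×53, cost 46·9·53 = 21942
((((M₁M₂)M₃)M₄)(M₅M₆)): 45×46 by 46×53 → 45×53, cost 45·46·53 = 109710; cumulative 336852
Total: 336852 scalar multiplications.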